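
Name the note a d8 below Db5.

D4

An octave keeps the letter name D, an octave down from D.
A diminished octave is 11 semitones; 11 semitones down from Db5 gives D4.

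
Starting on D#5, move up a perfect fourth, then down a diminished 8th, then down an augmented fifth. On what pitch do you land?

C#4

Up a perfect fourth from D#5: G#5 (5 semitones up).
Down a diminished octave from G#5: G##4 (11 semitones down).
G##4 down an augmented fifth → C#4 (8 semitones).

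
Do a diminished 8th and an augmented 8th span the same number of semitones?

No

A diminished octave spans 11 semitones; an augmented octave spans 13 semitones. They differ by 2.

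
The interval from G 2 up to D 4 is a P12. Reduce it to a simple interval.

Each octave removed subtracts seven from the number: 12 − 7 = 5.
Quality carries through unchanged, so the simple form is a perfect fifth.

P5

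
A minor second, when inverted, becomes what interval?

major 7th

Inverted interval numbers add to nine, so a second pairs with a seventh (2 + 7 = 9).
The quality also flips — minor becomes major — giving a major seventh.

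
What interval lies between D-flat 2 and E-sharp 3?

D to E spans two letter names (D-E), plus an octave — that makes it a ninth of some quality.
A major ninth would be 14 semitones; Db2 to E#3 is 16, two semitones wider, so the interval is doubly augmented.
(Equivalently, a compound doubly augmented second: a doubly augmented second plus an octave.)

AA9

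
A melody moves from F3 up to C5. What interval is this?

F to C spans five letter names (F-G-A-B-C), plus an octave, so the interval is some kind of twelfth.
The perfect twelfth spans 19 semitones, and F3 to C5 is exactly 19 semitones — so this is a perfect twelfth.
(Equivalently, a compound perfect fifth: a perfect fifth plus an octave.)

P12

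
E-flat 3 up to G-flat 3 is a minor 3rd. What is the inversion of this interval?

Interval numbers invert to sum to nine: 3 + 6 = 9, so a third inverts to a sixth.
Quality inverts too: minor becomes major. That makes the inversion a major sixth.

M6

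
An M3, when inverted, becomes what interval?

Interval numbers invert to sum to nine: 3 + 6 = 9, so a third inverts to a sixth.
The quality also flips — major becomes minor — giving a minor sixth.

minor 6th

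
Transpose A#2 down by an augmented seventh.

Bb1

Seven letter names down from A: B.
An augmented seventh is 12 semitones; 12 semitones down from A#2 gives Bb1.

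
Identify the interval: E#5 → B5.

d5

E to B spans five letter names (E-F-G-A-B), so the interval is some kind of fifth.
E#5 to B5 spans 6 semitones — one semitone narrower than the perfect fifth (7) — giving a diminished fifth.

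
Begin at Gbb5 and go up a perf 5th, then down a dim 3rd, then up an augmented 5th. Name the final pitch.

Up a perfect fifth from Gbb5: Dbb6 (7 semitones up).
Down a diminished third from Dbb6: Bb5 (2 semitones down).
Up an augmented fifth from Bb5: F#6 (8 semitones up).

F#6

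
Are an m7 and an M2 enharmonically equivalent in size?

No

A minor seventh spans 10 semitones; a major second spans 2 semitones. They differ by 8.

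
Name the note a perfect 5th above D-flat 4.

A-flat 4

The fifth takes the letter from D up to A.
A perfect fifth spans 7 semitones, so from Db4 the target pitch is Ab4.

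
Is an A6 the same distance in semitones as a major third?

An augmented sixth is 10 semitones but a major third is 4 semitones — different sizes.

No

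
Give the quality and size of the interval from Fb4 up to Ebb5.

minor seventh

F to E spans seven letter names (F-G-A-B-C-D-E), so the interval is some kind of seventh.
At 10 semitones, Fb4→Ebb5 falls one short of a major seventh: minor.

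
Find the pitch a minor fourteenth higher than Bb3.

Ab5

Seven letters up from B (plus an octave) reaches A.
A minor fourteenth is 22 semitones; 22 semitones up from Bb3 gives Ab5.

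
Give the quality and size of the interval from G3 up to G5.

G to G is the same letter name, plus 2 octaves — that makes it a fifteenth of some quality.
G3 to G5 is 24 semitones, matching the perfect fifteenth exactly, so the quality is perfect.
(Equivalently, a compound perfect octave: a perfect octave plus an octave.)

perfect fifteenth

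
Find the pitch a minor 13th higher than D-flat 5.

Six letters up from D (plus an octave) reaches B.
Moving 20 semitones up from Db5 (the size of a minor thirteenth) reaches Bbb6.

B-double-flat 6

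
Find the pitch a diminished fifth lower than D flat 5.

G 4

Five letter names down from D: G.
A diminished fifth is 6 semitones; 6 semitones down from Db5 gives G4.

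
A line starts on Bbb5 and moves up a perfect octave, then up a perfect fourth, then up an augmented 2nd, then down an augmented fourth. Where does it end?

Cb7

Up a perfect octave from Bbb5: Bbb6 (12 semitones up).
Bbb6 up a perfect fourth → Ebb7 (5 semitones).
Ebb7 up an augmented second → F7 (3 semitones).
Down an augmented fourth from F7: Cb7 (6 semitones down).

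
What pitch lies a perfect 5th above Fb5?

Cb6

Counting five letter names up from F lands on C.
Moving 7 semitones up from Fb5 (the size of a perfect fifth) reaches Cb6.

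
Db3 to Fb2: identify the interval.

major sixth

Descending from Db3 to Fb2 is the same interval as ascending Fb2 to Db3.
F to D spans six letter names (F-G-A-B-C-D) — that makes it a sixth of some quality.
Counting semitones, Fb2→Db3 is 9, which is the major sixth.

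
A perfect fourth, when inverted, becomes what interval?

The rule of nine gives the new number: 9 − 4 = 5, so a fourth becomes a fifth.
And perfect stays perfect under inversion, so we get a perfect fifth.

perfect fifth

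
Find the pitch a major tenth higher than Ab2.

C4

Three letters up from A (plus an octave) reaches C.
A major tenth spans 16 semitones, so from Ab2 the target pitch is C4.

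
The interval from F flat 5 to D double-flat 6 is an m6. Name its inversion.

major 3rd

Inverted interval numbers add to nine, so a sixth pairs with a third (6 + 3 = 9).
Quality inverts too: minor becomes major. That makes the inversion a major third.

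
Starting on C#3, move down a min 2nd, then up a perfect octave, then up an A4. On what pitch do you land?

E##4

C#3 down a minor second → B#2 (1 semitone).
B#2 up a perfect octave → B#3 (12 semitones).
An augmented fourth up from B#3 is E##4.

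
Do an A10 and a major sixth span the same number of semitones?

An augmented tenth spans 17 semitones; a major sixth spans 9 semitones. They differ by 8.

No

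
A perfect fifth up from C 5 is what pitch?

Counting five letter names up from C lands on G.
Moving 7 semitones up from C5 (the size of a perfect fifth) reaches G5.

G 5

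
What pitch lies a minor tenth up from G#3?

The tenth's letter: G up three letter names plus an octave → B.
A minor tenth spans 15 semitones, so from G#3 the target pitch is B4.

B4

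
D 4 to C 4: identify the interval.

major second

Descending from D4 to C4 is the same interval as ascending C4 to D4.
C to D spans two letter names (C-D), so the interval is some kind of second.
C4 to D4 is 2 semitones, matching the major second exactly, so the quality is major.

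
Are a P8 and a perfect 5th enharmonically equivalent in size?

No

A perfect octave spans 12 semitones; a perfect fifth spans 7 semitones. They differ by 5.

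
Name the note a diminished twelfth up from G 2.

Five letters up from G (plus an octave) reaches D.
A diminished twelfth spans 18 semitones, so from G2 the target pitch is Db4.

D flat 4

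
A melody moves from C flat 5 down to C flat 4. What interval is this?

Descending from Cb5 to Cb4 is the same interval as ascending Cb4 to Cb5.
C to C is the same letter name, plus an octave, so the interval is some kind of octave.
Cb4 to Cb5 is 12 semitones, matching the perfect octave exactly, so the quality is perfect.

P8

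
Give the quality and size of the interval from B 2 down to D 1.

major thirteenth

Descending from B2 to D1 is the same interval as ascending D1 to B2.
D to B spans six letter names (D-E-F-G-A-B), plus an octave, so the interval is some kind of thirteenth.
Counting semitones, D1→B2 is 21, which is the major thirteenth.
(Equivalently, a compound major sixth: a major sixth plus an octave.)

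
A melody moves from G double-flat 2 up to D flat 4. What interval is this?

A12

G to D spans five letter names (G-A-B-C-D), plus an octave, so the interval is some kind of twelfth.
A perfect twelfth would be 19 semitones; Gbb2 to Db4 is 20, one semitone wider, so the interval is augmented.
(Equivalently, a compound augmented fifth: an augmented fifth plus an octave.)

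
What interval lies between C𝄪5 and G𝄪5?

C to G spans five letter names (C-D-E-F-G): a fifth.
C##5 to G##5 is 7 semitones, matching the perfect fifth exactly, so the quality is perfect.

perfect fifth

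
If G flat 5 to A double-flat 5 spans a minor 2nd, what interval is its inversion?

The rule of nine gives the new number: 9 − 2 = 7, so a second becomes a seventh.
And minor becomes major under inversion, so we get a major seventh.

M7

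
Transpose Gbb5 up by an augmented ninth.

Ab6

The ninth's letter: G up two letter names plus an octave → A.
An augmented ninth spans 15 semitones, so from Gbb5 the target pitch is Ab6.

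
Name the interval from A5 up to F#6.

major sixth

A to F spans six letter names (A-B-C-D-E-F) — that makes it a sixth of some quality.
A5 to F#6 is 9 semitones, matching the major sixth exactly, so the quality is major.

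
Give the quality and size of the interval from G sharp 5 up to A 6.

minor ninth

G to A spans two letter names (G-A), plus an octave — that makes it a ninth of some quality.
At 13 semitones, G#5→A6 falls one short of a major ninth: minor.
(Equivalently, a compound minor second: a minor second plus an octave.)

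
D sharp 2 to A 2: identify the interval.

D to A spans five letter names (D-E-F-G-A): a fifth.
The perfect fifth is 7 semitones; here we have 6, one semitone narrower: diminished.

diminished 5th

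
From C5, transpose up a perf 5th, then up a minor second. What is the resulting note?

Up a perfect fifth from C5: G5 (7 semitones up).
G5 up a minor second → Ab5 (1 semitone).

Ab5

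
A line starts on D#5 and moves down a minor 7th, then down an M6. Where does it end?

D#5 down a minor seventh → E#4 (10 semitones).
E#4 down a major sixth → G#3 (9 semitones).

G#3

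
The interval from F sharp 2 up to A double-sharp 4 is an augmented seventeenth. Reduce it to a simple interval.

augmented third

Subtracting seven from the interval number removes an octave: 17 − 14 = 3.
Quality carries through unchanged, so the simple form is an augmented third.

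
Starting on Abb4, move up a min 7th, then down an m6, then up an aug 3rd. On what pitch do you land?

A minor seventh up from Abb4 is Gbb5.
A minor sixth down from Gbb5 is Bbb4.
Up an augmented third from Bbb4: D5 (5 semitones up).

D5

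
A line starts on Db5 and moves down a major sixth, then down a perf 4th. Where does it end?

Down a major sixth from Db5: Fb4 (9 semitones down).
Down a perfect fourth from Fb4: Cb4 (5 semitones down).

Cb4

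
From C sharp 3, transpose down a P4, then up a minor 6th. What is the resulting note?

E 3

A perfect fourth down from C#3 is G#2.
G#2 up a minor sixth → E3 (8 semitones).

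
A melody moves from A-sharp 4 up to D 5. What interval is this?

A to D spans four letter names (A-B-C-D): a fourth.
A perfect fourth would be 5 semitones; A#4 to D5 is 4, one semitone narrower, so the interval is diminished.

d4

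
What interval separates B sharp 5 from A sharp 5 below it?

Descending from B#5 to A#5 is the same interval as ascending A#5 to B#5.
A to B spans two letter names (A-B): a second.
Counting semitones, A#5→B#5 is 2, which is the major second.

major second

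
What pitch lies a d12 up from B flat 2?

F flat 4

Five letters up from B (plus an octave) reaches F.
A diminished twelfth is 18 semitones; 18 semitones up from Bb2 gives Fb4.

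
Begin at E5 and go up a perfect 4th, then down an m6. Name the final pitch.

C#5

E5 up a perfect fourth → A5 (5 semitones).
Down a minor sixth from A5: C#5 (8 semitones down).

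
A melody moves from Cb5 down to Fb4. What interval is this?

perfect fifth

Descending from Cb5 to Fb4 is the same interval as ascending Fb4 to Cb5.
F to C spans five letter names (F-G-A-B-C), so the interval is some kind of fifth.
Fb4 to Cb5 is 7 semitones, matching the perfect fifth exactly, so the quality is perfect.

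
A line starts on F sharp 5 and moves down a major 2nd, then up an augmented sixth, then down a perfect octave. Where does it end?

A major second down from F#5 is E5.
E5 up an augmented sixth → C##6 (10 semitones).
A perfect octave down from C##6 is C##5.

C double-sharp 5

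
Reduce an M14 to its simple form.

M7

Each octave removed subtracts seven from the number: 14 − 7 = 7.
So a major fourteenth is an octave plus a major seventh. The quality is unchanged.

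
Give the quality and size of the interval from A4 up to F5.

minor 6th

A to F spans six letter names (A-B-C-D-E-F): a sixth.
A major sixth would be 9 semitones, but A4 to F5 is 8 — one semitone narrower, making it a minor sixth.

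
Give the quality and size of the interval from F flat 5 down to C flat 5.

perfect fourth

Descending from Fb5 to Cb5 is the same interval as ascending Cb5 to Fb5.
C to F spans four letter names (C-D-E-F), so the interval is some kind of fourth.
Cb5 to Fb5 is 5 semitones, matching the perfect fourth exactly, so the quality is perfect.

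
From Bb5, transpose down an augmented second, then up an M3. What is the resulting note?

Cb6

Bb5 down an augmented second → Abb5 (3 semitones).
Abb5 up a major third → Cb6 (4 semitones).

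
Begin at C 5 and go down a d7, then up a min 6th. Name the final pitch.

C5 down a diminished seventh → D#4 (9 semitones).
Up a minor sixth from D#4: B4 (8 semitones up).

B 4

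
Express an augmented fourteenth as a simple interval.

Subtracting seven from the interval number removes an octave: 14 − 7 = 7.
Quality carries through unchanged, so the simple form is an augmented seventh.

augmented 7th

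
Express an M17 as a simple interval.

Each octave removed subtracts seven from the number: 17 − 14 = 3.
So a major seventeenth is 2 octaves plus a major third. The quality is unchanged.

M3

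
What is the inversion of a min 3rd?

major sixth

Inverted interval numbers add to nine, so a third pairs with a sixth (3 + 6 = 9).
The quality also flips — minor becomes major — giving a major sixth.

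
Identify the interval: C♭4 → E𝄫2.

Descending from Cb4 to Ebb2 is the same interval as ascending Ebb2 to Cb4.
E to C spans six letter names (E-F-G-A-B-C), plus an octave — that makes it a thirteenth of some quality.
Counting semitones, Ebb2→Cb4 is 21, which is the major thirteenth.
(Equivalently, a compound major sixth: a major sixth plus an octave.)

major 13th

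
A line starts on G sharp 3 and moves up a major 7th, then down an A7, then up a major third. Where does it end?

Up a major seventh from G#3: F##4 (11 semitones up).
An augmented seventh down from F##4 is G3.
G3 up a major third → B3 (4 semitones).

B 3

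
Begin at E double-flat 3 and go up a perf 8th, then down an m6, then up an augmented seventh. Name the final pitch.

A perfect octave up from Ebb3 is Ebb4.
A minor sixth down from Ebb4 is Gb3.
Up an augmented seventh from Gb3: F#4 (12 semitones up).

F sharp 4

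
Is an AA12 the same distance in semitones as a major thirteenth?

Yes

A doubly augmented twelfth spans 21 semitones, and a major thirteenth also spans 21 semitones — they're enharmonic.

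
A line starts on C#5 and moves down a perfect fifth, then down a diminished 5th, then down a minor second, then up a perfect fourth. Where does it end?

D##4

A perfect fifth down from C#5 is F#4.
F#4 down a diminished fifth → B#3 (6 semitones).
A minor second down from B#3 is A##3.
A##3 up a perfect fourth → D##4 (5 semitones).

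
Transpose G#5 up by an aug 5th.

Five letter names up from G: D.
An augmented fifth spans 8 semitones, so from G#5 the target pitch is D##6.

D##6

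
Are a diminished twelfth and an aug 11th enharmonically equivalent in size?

Yes

A diminished twelfth spans 18 semitones, and an augmented eleventh also spans 18 semitones — they're enharmonic.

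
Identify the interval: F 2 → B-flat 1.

Descending from F2 to Bb1 is the same interval as ascending Bb1 to F2.
B to F spans five letter names (B-C-D-E-F), so the interval is some kind of fifth.
Bb1 to F2 is 7 semitones, matching the perfect fifth exactly, so the quality is perfect.

perfect fifth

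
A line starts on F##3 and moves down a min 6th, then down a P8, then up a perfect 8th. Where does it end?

F##3 down a minor sixth → A##2 (8 semitones).
A perfect octave down from A##2 is A##1.
Up a perfect octave from A##1: A##2 (12 semitones up).

A##2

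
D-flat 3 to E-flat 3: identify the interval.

major second

D to E spans two letter names (D-E) — that makes it a second of some quality.
The major second spans 2 semitones, and Db3 to Eb3 is exactly 2 semitones — so this is a major second.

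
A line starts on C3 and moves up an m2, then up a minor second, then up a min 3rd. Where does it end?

A minor second up from C3 is Db3.
Up a minor second from Db3: Ebb3 (1 semitone up).
Ebb3 up a minor third → Gbb3 (3 semitones).

Gbb3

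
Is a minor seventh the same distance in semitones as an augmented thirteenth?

A minor seventh spans 10 semitones; an augmented thirteenth spans 22 semitones. They differ by 12.

No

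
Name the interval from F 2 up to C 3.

perfect 5th

F to C spans five letter names (F-G-A-B-C): a fifth.
F2 to C3 is 7 semitones, matching the perfect fifth exactly, so the quality is perfect.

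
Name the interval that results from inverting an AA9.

dd7

First reduce the compound doubly augmented ninth to its simple form, a doubly augmented second.
Interval numbers invert to sum to nine: 2 + 7 = 9, so a second inverts to a seventh.
The quality also flips — doubly augmented becomes doubly diminished — giving a doubly diminished seventh.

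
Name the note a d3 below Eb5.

Three letter names down from E: C.
A diminished third spans 2 semitones, so from Eb5 the target pitch is C#5.

C#5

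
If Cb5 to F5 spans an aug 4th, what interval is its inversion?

Interval numbers invert to sum to nine: 4 + 5 = 9, so a fourth inverts to a fifth.
The quality also flips — augmented becomes diminished — giving a diminished fifth.

d5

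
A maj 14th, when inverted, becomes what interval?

First reduce the compound major fourteenth to its simple form, a major seventh.
The rule of nine gives the new number: 9 − 7 = 2, so a seventh becomes a second.
And major becomes minor under inversion, so we get a minor second.

minor second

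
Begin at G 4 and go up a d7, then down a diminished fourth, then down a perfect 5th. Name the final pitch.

A diminished seventh up from G4 is Fb5.
Down a diminished fourth from Fb5: C5 (4 semitones down).
Down a perfect fifth from C5: F4 (7 semitones down).

F 4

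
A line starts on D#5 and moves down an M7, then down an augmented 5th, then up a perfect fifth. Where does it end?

Eb4

D#5 down a major seventh → E4 (11 semitones).
An augmented fifth down from E4 is Ab3.
Up a perfect fifth from Ab3: Eb4 (7 semitones up).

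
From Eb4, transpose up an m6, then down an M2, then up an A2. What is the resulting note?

C5

Up a minor sixth from Eb4: Cb5 (8 semitones up).
Down a major second from Cb5: Bbb4 (2 semitones down).
Up an augmented second from Bbb4: C5 (3 semitones up).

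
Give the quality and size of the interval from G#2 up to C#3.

G to C spans four letter names (G-A-B-C), so the interval is some kind of fourth.
Counting semitones, G#2→C#3 is 5, which is the perfect fourth.

perfect fourth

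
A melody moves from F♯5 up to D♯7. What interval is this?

major thirteenth

F to D spans six letter names (F-G-A-B-C-D), plus an octave: a thirteenth.
F#5 to D#7 is 21 semitones, matching the major thirteenth exactly, so the quality is major.
(Equivalently, a compound major sixth: a major sixth plus an octave.)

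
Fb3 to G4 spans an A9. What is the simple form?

augmented second

Take out an octave (7 from the number): 9 − 7 = 2.
That makes an augmented ninth a compound augmented second — an octave plus an augmented second.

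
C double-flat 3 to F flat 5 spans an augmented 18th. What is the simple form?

Subtracting seven from the interval number removes an octave: 18 − 14 = 4.
So an augmented eighteenth is 2 octaves plus an augmented fourth. The quality is unchanged.

augmented fourth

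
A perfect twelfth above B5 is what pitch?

Five letters up from B (plus an octave) reaches F.
A perfect twelfth spans 19 semitones, so from B5 the target pitch is F#7.

F#7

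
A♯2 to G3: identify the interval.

A to G spans seven letter names (A-B-C-D-E-F-G) — that makes it a seventh of some quality.
A#2 to G3 spans 9 semitones — two semitones narrower than the major seventh (11) — giving a diminished seventh.

diminished seventh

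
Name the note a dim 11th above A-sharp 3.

Four letters up from A (plus an octave) reaches D.
A diminished eleventh spans 16 semitones, so from A#3 the target pitch is D5.

D 5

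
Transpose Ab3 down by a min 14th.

Bb1

Counting seven letter names plus an octave down from A lands on B.
Moving 22 semitones down from Ab3 (the size of a minor fourteenth) reaches Bb1.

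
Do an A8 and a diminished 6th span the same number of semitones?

An augmented octave spans 13 semitones; a diminished sixth spans 7 semitones. They differ by 6.

No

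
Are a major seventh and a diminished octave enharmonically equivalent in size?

Yes

A major seventh = 11 semitones = a diminished octave; enharmonically equal.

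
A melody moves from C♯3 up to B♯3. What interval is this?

C to B spans seven letter names (C-D-E-F-G-A-B) — that makes it a seventh of some quality.
C#3 to B#3 is 11 semitones, matching the major seventh exactly, so the quality is major.

major 7th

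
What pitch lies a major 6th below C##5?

E#4

Counting six letter names down from C lands on E.
Moving 9 semitones down from C##5 (the size of a major sixth) reaches E#4.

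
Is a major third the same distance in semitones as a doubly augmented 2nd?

Yes

A major third spans 4 semitones, and a doubly augmented second also spans 4 semitones — they're enharmonic.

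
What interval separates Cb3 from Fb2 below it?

Descending from Cb3 to Fb2 is the same interval as ascending Fb2 to Cb3.
F to C spans five letter names (F-G-A-B-C), so the interval is some kind of fifth.
The perfect fifth spans 7 semitones, and Fb2 to Cb3 is exactly 7 semitones — so this is a perfect fifth.

perfect fifth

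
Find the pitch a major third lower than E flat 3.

C flat 3

Three letter names down from E: C.
A major third spans 4 semitones, so from Eb3 the target pitch is Cb3.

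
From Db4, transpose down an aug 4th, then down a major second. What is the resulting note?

Gbb3

Db4 down an augmented fourth → Abb3 (6 semitones).
Down a major second from Abb3: Gbb3 (2 semitones down).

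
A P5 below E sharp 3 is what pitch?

A sharp 2

Counting five letter names down from E lands on A.
Moving 7 semitones down from E#3 (the size of a perfect fifth) reaches A#2.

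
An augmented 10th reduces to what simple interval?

augmented 3rd

Each octave removed subtracts seven from the number: 10 − 7 = 3.
Quality carries through unchanged, so the simple form is an augmented third.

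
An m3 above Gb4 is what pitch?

The third takes the letter from G up to B.
Moving 3 semitones up from Gb4 (the size of a minor third) reaches Bbb4.

Bbb4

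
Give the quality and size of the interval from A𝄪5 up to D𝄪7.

A to D spans four letter names (A-B-C-D), plus an octave: an eleventh.
The perfect eleventh spans 17 semitones, and A##5 to D##7 is exactly 17 semitones — so this is a perfect eleventh.
(Equivalently, a compound perfect fourth: a perfect fourth plus an octave.)

P11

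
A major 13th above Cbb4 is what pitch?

Counting six letter names plus an octave up from C lands on A.
A major thirteenth spans 21 semitones, so from Cbb4 the target pitch is Abb5.

Abb5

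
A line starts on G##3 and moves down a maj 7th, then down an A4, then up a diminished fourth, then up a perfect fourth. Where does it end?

Db3

Down a major seventh from G##3: A#2 (11 semitones down).
An augmented fourth down from A#2 is E2.
Up a diminished fourth from E2: Ab2 (4 semitones up).
Up a perfect fourth from Ab2: Db3 (5 semitones up).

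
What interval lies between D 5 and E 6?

M9

D to E spans two letter names (D-E), plus an octave, so the interval is some kind of ninth.
Counting semitones, D5→E6 is 14, which is the major ninth.
(Equivalently, a compound major second: a major second plus an octave.)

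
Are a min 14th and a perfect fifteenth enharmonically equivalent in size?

No

22 semitones (minor fourteenth) vs 24 semitones (perfect fifteenth): not equal.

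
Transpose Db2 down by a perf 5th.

Five letter names down from D: G.
A perfect fifth is 7 semitones; 7 semitones down from Db2 gives Gb1.

Gb1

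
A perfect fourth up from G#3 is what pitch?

Four letter names up from G: C.
Moving 5 semitones up from G#3 (the size of a perfect fourth) reaches C#4.

C#4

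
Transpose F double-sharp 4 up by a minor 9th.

G sharp 5

The ninth's letter: F up two letter names plus an octave → G.
A minor ninth is 13 semitones; 13 semitones up from F##4 gives G#5.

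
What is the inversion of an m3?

Interval numbers invert to sum to nine: 3 + 6 = 9, so a third inverts to a sixth.
Quality inverts too: minor becomes major. That makes the inversion a major sixth.

major 6th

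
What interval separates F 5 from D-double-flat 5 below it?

Descending from F5 to Dbb5 is the same interval as ascending Dbb5 to F5.
D to F spans three letter names (D-E-F): a third.
Dbb5 to F5 spans 5 semitones — one semitone wider than the major third (4) — giving an augmented third.

A3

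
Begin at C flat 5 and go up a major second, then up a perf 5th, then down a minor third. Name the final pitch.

A major second up from Cb5 is Db5.
Db5 up a perfect fifth → Ab5 (7 semitones).
A minor third down from Ab5 is F5.

F 5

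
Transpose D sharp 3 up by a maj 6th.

The sixth takes the letter from D up to B.
Moving 9 semitones up from D#3 (the size of a major sixth) reaches B#3.

B sharp 3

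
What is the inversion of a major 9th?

m7

First reduce the compound major ninth to its simple form, a major second.
The rule of nine gives the new number: 9 − 2 = 7, so a second becomes a seventh.
The quality also flips — major becomes minor — giving a minor seventh.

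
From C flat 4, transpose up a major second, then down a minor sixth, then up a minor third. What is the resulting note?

Up a major second from Cb4: Db4 (2 semitones up).
Down a minor sixth from Db4: F3 (8 semitones down).
Up a minor third from F3: Ab3 (3 semitones up).

A flat 3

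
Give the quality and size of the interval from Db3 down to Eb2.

Descending from Db3 to Eb2 is the same interval as ascending Eb2 to Db3.
E to D spans seven letter names (E-F-G-A-B-C-D): a seventh.
A major seventh would be 11 semitones, but Eb2 to Db3 is 10 — one semitone narrower, making it a minor seventh.

minor 7th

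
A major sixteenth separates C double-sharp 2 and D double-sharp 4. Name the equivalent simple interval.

M2

Subtracting seven from the interval number removes an octave: 16 − 14 = 2.
So a major sixteenth is 2 octaves plus a major second. The quality is unchanged.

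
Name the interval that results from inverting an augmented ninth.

diminished seventh

First reduce the compound augmented ninth to its simple form, an augmented second.
Interval numbers invert to sum to nine: 2 + 7 = 9, so a second inverts to a seventh.
And augmented becomes diminished under inversion, so we get a diminished seventh.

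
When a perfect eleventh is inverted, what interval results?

First reduce the compound perfect eleventh to its simple form, a perfect fourth.
Inverted interval numbers add to nine, so a fourth pairs with a fifth (4 + 5 = 9).
The quality also flips — perfect stays perfect — giving a perfect fifth.

P5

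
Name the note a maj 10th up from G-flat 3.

Counting three letter names plus an octave up from G lands on B.
A major tenth is 16 semitones; 16 semitones up from Gb3 gives Bb4.

B-flat 4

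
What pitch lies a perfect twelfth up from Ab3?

The twelfth's letter: A up five letter names plus an octave → E.
A perfect twelfth spans 19 semitones, so from Ab3 the target pitch is Eb5.

Eb5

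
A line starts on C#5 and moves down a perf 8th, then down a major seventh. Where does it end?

Down a perfect octave from C#5: C#4 (12 semitones down).
A major seventh down from C#4 is D3.

D3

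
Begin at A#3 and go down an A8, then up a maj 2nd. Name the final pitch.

A#3 down an augmented octave → A2 (13 semitones).
A major second up from A2 is B2.

B2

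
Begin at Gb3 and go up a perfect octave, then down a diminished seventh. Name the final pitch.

A3

Up a perfect octave from Gb3: Gb4 (12 semitones up).
A diminished seventh down from Gb4 is A3.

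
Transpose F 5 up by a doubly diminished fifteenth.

The letter stays F (same as the start), shifted two octaves up.
Moving 22 semitones up from F5 (the size of a doubly diminished fifteenth) reaches Fbb7.

F double-flat 7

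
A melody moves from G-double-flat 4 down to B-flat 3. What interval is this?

diminished sixth

Descending from Gbb4 to Bb3 is the same interval as ascending Bb3 to Gbb4.
B to G spans six letter names (B-C-D-E-F-G) — that makes it a sixth of some quality.
A major sixth would be 9 semitones; Bb3 to Gbb4 is 7, two semitones narrower, so the interval is diminished.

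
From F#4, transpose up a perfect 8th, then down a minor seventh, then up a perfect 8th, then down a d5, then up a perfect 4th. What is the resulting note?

F##5

Up a perfect octave from F#4: F#5 (12 semitones up).
A minor seventh down from F#5 is G#4.
Up a perfect octave from G#4: G#5 (12 semitones up).
Down a diminished fifth from G#5: C##5 (6 semitones down).
A perfect fourth up from C##5 is F##5.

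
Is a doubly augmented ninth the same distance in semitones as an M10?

Yes

A doubly augmented ninth = 16 semitones = a major tenth; enharmonically equal.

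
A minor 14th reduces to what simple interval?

minor seventh

Take out an octave (7 from the number): 14 − 7 = 7.
That makes a minor fourteenth a compound minor seventh — an octave plus a minor seventh.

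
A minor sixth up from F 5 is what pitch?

The sixth takes the letter from F up to D.
A minor sixth spans 8 semitones, so from F5 the target pitch is Db6.

D-flat 6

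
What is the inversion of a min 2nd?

Inverted interval numbers add to nine, so a second pairs with a seventh (2 + 7 = 9).
And minor becomes major under inversion, so we get a major seventh.

major seventh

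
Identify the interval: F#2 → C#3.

F to C spans five letter names (F-G-A-B-C) — that makes it a fifth of some quality.
Counting semitones, F#2→C#3 is 7, which is the perfect fifth.

perfect 5th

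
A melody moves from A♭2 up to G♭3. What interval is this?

minor seventh

A to G spans seven letter names (A-B-C-D-E-F-G): a seventh.
A major seventh would be 11 semitones, but Ab2 to Gb3 is 10 — one semitone narrower, making it a minor seventh.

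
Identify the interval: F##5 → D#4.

major tenth

Descending from F##5 to D#4 is the same interval as ascending D#4 to F##5.
D to F spans three letter names (D-E-F), plus an octave, so the interval is some kind of tenth.
D#4 to F##5 is 16 semitones, matching the major tenth exactly, so the quality is major.
(Equivalently, a compound major third: a major third plus an octave.)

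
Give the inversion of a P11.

perfect 5th

First reduce the compound perfect eleventh to its simple form, a perfect fourth.
Interval numbers invert to sum to nine: 4 + 5 = 9, so a fourth inverts to a fifth.
And perfect stays perfect under inversion, so we get a perfect fifth.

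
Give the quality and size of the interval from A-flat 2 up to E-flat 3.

perfect fifth

A to E spans five letter names (A-B-C-D-E): a fifth.
Counting semitones, Ab2→Eb3 is 7, which is the perfect fifth.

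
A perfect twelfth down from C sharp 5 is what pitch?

F sharp 3

The twelfth's letter: C down five letter names plus an octave → F.
Moving 19 semitones down from C#5 (the size of a perfect twelfth) reaches F#3.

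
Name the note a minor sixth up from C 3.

The sixth takes the letter from C up to A.
A minor sixth is 8 semitones; 8 semitones up from C3 gives Ab3.

A flat 3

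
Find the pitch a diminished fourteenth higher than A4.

Counting seven letter names plus an octave up from A lands on G.
A diminished fourteenth is 21 semitones; 21 semitones up from A4 gives Gb6.

Gb6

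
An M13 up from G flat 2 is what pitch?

E flat 4

The thirteenth's letter: G up six letter names plus an octave → E.
A major thirteenth spans 21 semitones, so from Gb2 the target pitch is Eb4.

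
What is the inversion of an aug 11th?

First reduce the compound augmented eleventh to its simple form, an augmented fourth.
The rule of nine gives the new number: 9 − 4 = 5, so a fourth becomes a fifth.
The quality also flips — augmented becomes diminished — giving a diminished fifth.

diminished 5th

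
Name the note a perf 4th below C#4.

G#3

Four letter names down from C: G.
Moving 5 semitones down from C#4 (the size of a perfect fourth) reaches G#3.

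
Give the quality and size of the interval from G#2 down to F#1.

Descending from G#2 to F#1 is the same interval as ascending F#1 to G#2.
F to G spans two letter names (F-G), plus an octave, so the interval is some kind of ninth.
F#1 to G#2 is 14 semitones, matching the major ninth exactly, so the quality is major.
(Equivalently, a compound major second: a major second plus an octave.)

major ninth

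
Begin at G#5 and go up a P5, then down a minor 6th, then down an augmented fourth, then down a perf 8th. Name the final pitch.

A perfect fifth up from G#5 is D#6.
Down a minor sixth from D#6: F##5 (8 semitones down).
Down an augmented fourth from F##5: C#5 (6 semitones down).
C#5 down a perfect octave → C#4 (12 semitones).

C#4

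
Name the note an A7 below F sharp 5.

G flat 4

The seventh takes the letter from F down to G.
Moving 12 semitones down from F#5 (the size of an augmented seventh) reaches Gb4.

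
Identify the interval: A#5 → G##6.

major seventh

A to G spans seven letter names (A-B-C-D-E-F-G) — that makes it a seventh of some quality.
The major seventh spans 11 semitones, and A#5 to G##6 is exactly 11 semitones — so this is a major seventh.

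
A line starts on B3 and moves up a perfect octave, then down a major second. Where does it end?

A4

B3 up a perfect octave → B4 (12 semitones).
Down a major second from B4: A4 (2 semitones down).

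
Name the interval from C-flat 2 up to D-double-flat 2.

C to D spans two letter names (C-D): a second.
Cb2 to Dbb2 is 1 semitone, a half step short of the major second (2), so this is minor.

minor second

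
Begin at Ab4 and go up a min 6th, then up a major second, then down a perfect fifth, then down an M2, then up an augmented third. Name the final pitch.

Up a minor sixth from Ab4: Fb5 (8 semitones up).
A major second up from Fb5 is Gb5.
Gb5 down a perfect fifth → Cb5 (7 semitones).
Cb5 down a major second → Bbb4 (2 semitones).
Up an augmented third from Bbb4: D5 (5 semitones up).

D5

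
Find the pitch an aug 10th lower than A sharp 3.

The tenth's letter: A down three letter names plus an octave → F.
An augmented tenth spans 17 semitones, so from A#3 the target pitch is F2.

F 2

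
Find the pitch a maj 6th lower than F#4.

Six letter names down from F: A.
Moving 9 semitones down from F#4 (the size of a major sixth) reaches A3.

A3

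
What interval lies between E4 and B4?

perfect fifth

E to B spans five letter names (E-F-G-A-B), so the interval is some kind of fifth.
The perfect fifth spans 7 semitones, and E4 to B4 is exactly 7 semitones — so this is a perfect fifth.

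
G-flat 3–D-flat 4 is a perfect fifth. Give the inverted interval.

P4

Interval numbers invert to sum to nine: 5 + 4 = 9, so a fifth inverts to a fourth.
And perfect stays perfect under inversion, so we get a perfect fourth.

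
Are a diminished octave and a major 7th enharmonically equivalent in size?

A diminished octave spans 11 semitones, and a major seventh also spans 11 semitones — they're enharmonic.

Yes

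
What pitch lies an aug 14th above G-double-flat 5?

F 7

Seven letters up from G (plus an octave) reaches F.
Moving 24 semitones up from Gbb5 (the size of an augmented fourteenth) reaches F7.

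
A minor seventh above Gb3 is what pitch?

Counting seven letter names up from G lands on F.
A minor seventh is 10 semitones; 10 semitones up from Gb3 gives Fb4.

Fb4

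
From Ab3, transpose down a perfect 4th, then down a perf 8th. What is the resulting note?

Down a perfect fourth from Ab3: Eb3 (5 semitones down).
Down a perfect octave from Eb3: Eb2 (12 semitones down).

Eb2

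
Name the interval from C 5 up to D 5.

C to D spans two letter names (C-D) — that makes it a second of some quality.
C5 to D5 is 2 semitones, matching the major second exactly, so the quality is major.

major second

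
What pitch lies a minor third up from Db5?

Three letter names up from D: F.
A minor third is 3 semitones; 3 semitones up from Db5 gives Fb5.

Fb5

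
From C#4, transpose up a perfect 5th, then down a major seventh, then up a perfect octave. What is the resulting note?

A4

Up a perfect fifth from C#4: G#4 (7 semitones up).
Down a major seventh from G#4: A3 (11 semitones down).
A3 up a perfect octave → A4 (12 semitones).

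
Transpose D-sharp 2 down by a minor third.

B-sharp 1

Counting three letter names down from D lands on B.
Moving 3 semitones down from D#2 (the size of a minor third) reaches B#1.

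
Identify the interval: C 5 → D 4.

Descending from C5 to D4 is the same interval as ascending D4 to C5.
D to C spans seven letter names (D-E-F-G-A-B-C) — that makes it a seventh of some quality.
D4 to C5 is 10 semitones, a half step short of the major seventh (11), so this is minor.

m7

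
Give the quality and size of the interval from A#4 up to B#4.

M2

A to B spans two letter names (A-B): a second.
Counting semitones, A#4→B#4 is 2, which is the major second.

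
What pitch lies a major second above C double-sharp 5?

The second takes the letter from C up to D.
A major second is 2 semitones; 2 semitones up from C##5 gives D##5.

D double-sharp 5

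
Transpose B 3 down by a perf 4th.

F-sharp 3

Four letter names down from B: F.
A perfect fourth spans 5 semitones, so from B3 the target pitch is F#3.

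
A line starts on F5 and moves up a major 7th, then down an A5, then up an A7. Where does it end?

G#6

A major seventh up from F5 is E6.
Down an augmented fifth from E6: Ab5 (8 semitones down).
Up an augmented seventh from Ab5: G#6 (12 semitones up).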